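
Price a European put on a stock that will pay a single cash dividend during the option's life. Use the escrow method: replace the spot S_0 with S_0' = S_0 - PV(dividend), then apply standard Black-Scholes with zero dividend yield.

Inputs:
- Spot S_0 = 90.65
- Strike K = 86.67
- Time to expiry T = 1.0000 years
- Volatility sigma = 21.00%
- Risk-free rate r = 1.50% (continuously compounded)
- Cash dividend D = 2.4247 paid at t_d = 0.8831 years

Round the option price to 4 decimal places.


PV(D) = D * exp(-r * t_d) = 2.4247 * 0.98684085 = 2.39279301
S_0' = S_0 - PV(D) = 90.6500 - 2.39279301 = 88.25720699
d1 = (ln(S_0'/K) + (r + sigma^2/2)*T) / (sigma*sqrt(T)) = 0.26284550
d2 = d1 - sigma*sqrt(T) = 0.05284550
exp(-rT) = 0.98511194
N(-d1) = 0.39633483; N(-d2) = 0.47892750
P = K * exp(-rT) * N(-d2) - S_0' * N(-d1) = 86.6700 * 0.98511194 * 0.47892750 - 88.25720699 * 0.39633483 = 5.9113

Answer: Price = 5.9113


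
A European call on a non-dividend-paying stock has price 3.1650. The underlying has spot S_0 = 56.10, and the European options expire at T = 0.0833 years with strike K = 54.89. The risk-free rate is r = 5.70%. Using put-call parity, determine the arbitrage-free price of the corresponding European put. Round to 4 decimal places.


Put-call parity: C - P = S_0 * exp(-qT) - K * exp(-rT).
S_0 * exp(-qT) = 56.1000 * 1.00000000 = 56.10000000
K * exp(-rT) = 54.8900 * 0.99526315 = 54.62999455
P = C - S*exp(-qT) + K*exp(-rT)
P = 3.1650 - 56.10000000 + 54.62999455 = 1.6950

Answer: Put price = 1.6950


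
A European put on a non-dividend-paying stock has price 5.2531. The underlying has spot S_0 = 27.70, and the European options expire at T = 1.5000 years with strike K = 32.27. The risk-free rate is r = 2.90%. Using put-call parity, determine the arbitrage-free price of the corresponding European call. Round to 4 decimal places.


Put-call parity: C - P = S_0 * exp(-qT) - K * exp(-rT).
S_0 * exp(-qT) = 27.7000 * 1.00000000 = 27.70000000
K * exp(-rT) = 32.2700 * 0.95743255 = 30.89634852
C = P + S*exp(-qT) - K*exp(-rT)
C = 5.2531 + 27.70000000 - 30.89634852 = 2.0568

Answer: Call price = 2.0568


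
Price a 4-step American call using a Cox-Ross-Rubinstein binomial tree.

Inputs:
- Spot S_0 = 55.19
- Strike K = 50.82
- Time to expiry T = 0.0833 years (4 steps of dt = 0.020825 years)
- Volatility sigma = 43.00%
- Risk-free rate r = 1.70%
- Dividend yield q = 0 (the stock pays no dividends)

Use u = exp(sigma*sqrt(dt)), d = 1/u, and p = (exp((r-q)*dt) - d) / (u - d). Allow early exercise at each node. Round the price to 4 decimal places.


dt = T/N = 0.020825
u = exp(sigma*sqrt(dt)) = 1.064018; d = 1/u = 0.939833
p = (exp((r-q)*dt) - d) / (u - d) = 0.487343
Discount per step: exp(-r*dt) = 0.999646
Stock lattice S(k, i) with i counting down-moves:
  k=0: S(0,0) = 55.1900
  k=1: S(1,0) = 58.7232; S(1,1) = 51.8694
  k=2: S(2,0) = 62.4825; S(2,1) = 55.1900; S(2,2) = 48.7486
  k=3: S(3,0) = 66.4826; S(3,1) = 58.7232; S(3,2) = 51.8694; S(3,3) = 45.8156
  k=4: S(4,0) = 70.7387; S(4,1) = 62.4825; S(4,2) = 55.1900; S(4,3) = 48.7486; S(4,4) = 43.0590
Terminal payoffs V(N, i) = max(S_T - K, 0):
  V(4,0) = 19.918695; V(4,1) = 11.662546; V(4,2) = 4.370000; V(4,3) = 0.000000; V(4,4) = 0.000000
Backward induction: V(k, i) = exp(-r*dt) * [p * V(k+1, i) + (1-p) * V(k+1, i+1)]; then take max(V_cont, immediate exercise) for American.
  V(3,0) = exp(-r*dt) * [p*19.918695 + (1-p)*11.662546] = 15.680571; exercise = 15.662583; V(3,0) = max -> 15.680571
  V(3,1) = exp(-r*dt) * [p*11.662546 + (1-p)*4.370000] = 7.921167; exercise = 7.903179; V(3,1) = max -> 7.921167
  V(3,2) = exp(-r*dt) * [p*4.370000 + (1-p)*0.000000] = 2.128935; exercise = 1.049401; V(3,2) = max -> 2.128935
  V(3,3) = exp(-r*dt) * [p*0.000000 + (1-p)*0.000000] = 0.000000; exercise = 0.000000; V(3,3) = max -> 0.000000
  V(2,0) = exp(-r*dt) * [p*15.680571 + (1-p)*7.921167] = 11.698517; exercise = 11.662546; V(2,0) = max -> 11.698517
  V(2,1) = exp(-r*dt) * [p*7.921167 + (1-p)*2.128935] = 4.949987; exercise = 4.370000; V(2,1) = max -> 4.949987
  V(2,2) = exp(-r*dt) * [p*2.128935 + (1-p)*0.000000] = 1.037155; exercise = 0.000000; V(2,2) = max -> 1.037155
  V(1,0) = exp(-r*dt) * [p*11.698517 + (1-p)*4.949987] = 8.235920; exercise = 7.903179; V(1,0) = max -> 8.235920
  V(1,1) = exp(-r*dt) * [p*4.949987 + (1-p)*1.037155] = 2.943004; exercise = 1.049401; V(1,1) = max -> 2.943004
  V(0,0) = exp(-r*dt) * [p*8.235920 + (1-p)*2.943004] = 5.520515; exercise = 4.370000; V(0,0) = max -> 5.520515

Answer: Price = V(0,0) = 5.5205


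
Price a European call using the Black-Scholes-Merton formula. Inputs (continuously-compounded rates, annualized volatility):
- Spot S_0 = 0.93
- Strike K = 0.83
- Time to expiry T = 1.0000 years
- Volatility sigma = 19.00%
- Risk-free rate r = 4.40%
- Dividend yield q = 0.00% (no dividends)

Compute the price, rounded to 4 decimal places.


d1 = (ln(S/K) + (r - q + 0.5*sigma^2) * T) / (sigma * sqrt(T)) = 0.92530992
d2 = d1 - sigma * sqrt(T) = 0.73530992
exp(-rT) = 0.95695396; exp(-qT) = 1.00000000
C = S_0 * exp(-qT) * N(d1) - K * exp(-rT) * N(d2)
N(d1) = 0.82259764; N(d2) = 0.76892462
C = 0.9300 * 1.00000000 * 0.82259764 - 0.8300 * 0.95695396 * 0.76892462 = 0.1543

Answer: Price = 0.1543


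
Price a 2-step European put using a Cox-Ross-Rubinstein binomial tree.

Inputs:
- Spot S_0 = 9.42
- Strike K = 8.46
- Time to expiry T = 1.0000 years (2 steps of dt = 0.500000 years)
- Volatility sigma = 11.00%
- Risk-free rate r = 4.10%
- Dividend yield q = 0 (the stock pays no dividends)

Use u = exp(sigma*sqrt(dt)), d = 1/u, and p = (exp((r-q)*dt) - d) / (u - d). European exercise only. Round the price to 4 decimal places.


dt = T/N = 0.500000
u = exp(sigma*sqrt(dt)) = 1.080887; d = 1/u = 0.925166
p = (exp((r-q)*dt) - d) / (u - d) = 0.613569
Discount per step: exp(-r*dt) = 0.979709
Stock lattice S(k, i) with i counting down-moves:
  k=0: S(0,0) = 9.4200
  k=1: S(1,0) = 10.1820; S(1,1) = 8.7151
  k=2: S(2,0) = 11.0055; S(2,1) = 9.4200; S(2,2) = 8.0629
Terminal payoffs V(N, i) = max(K - S_T, 0):
  V(2,0) = 0.000000; V(2,1) = 0.000000; V(2,2) = 0.397114
Backward induction: V(k, i) = exp(-r*dt) * [p * V(k+1, i) + (1-p) * V(k+1, i+1)].
  V(1,0) = exp(-r*dt) * [p*0.000000 + (1-p)*0.000000] = 0.000000
  V(1,1) = exp(-r*dt) * [p*0.000000 + (1-p)*0.397114] = 0.150343
  V(0,0) = exp(-r*dt) * [p*0.000000 + (1-p)*0.150343] = 0.056918

Answer: Price = V(0,0) = 0.0569


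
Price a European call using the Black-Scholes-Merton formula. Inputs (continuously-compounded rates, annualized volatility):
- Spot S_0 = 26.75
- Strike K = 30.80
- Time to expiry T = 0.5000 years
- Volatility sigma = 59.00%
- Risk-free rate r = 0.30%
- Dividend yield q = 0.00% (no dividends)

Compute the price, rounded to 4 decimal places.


d1 = (ln(S/K) + (r - q + 0.5*sigma^2) * T) / (sigma * sqrt(T)) = -0.12573369
d2 = d1 - sigma * sqrt(T) = -0.54292669
exp(-rT) = 0.99850112; exp(-qT) = 1.00000000
C = S_0 * exp(-qT) * N(d1) - K * exp(-rT) * N(d2)
N(d1) = 0.44997137; N(d2) = 0.29359014
C = 26.7500 * 1.00000000 * 0.44997137 - 30.8000 * 0.99850112 * 0.29359014 = 3.0077

Answer: Price = 3.0077


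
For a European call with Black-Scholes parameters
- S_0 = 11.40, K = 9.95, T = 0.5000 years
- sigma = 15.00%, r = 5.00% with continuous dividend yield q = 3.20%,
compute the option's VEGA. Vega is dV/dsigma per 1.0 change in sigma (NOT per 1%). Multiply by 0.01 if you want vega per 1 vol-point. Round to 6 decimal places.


Answer: Vega = 1.153965

Derivation:
d1 = 1.4204908249; d2 = 1.3144248077
phi(d1) = 0.1454626938; exp(-qT) = 0.9841273201; exp(-rT) = 0.9753099120
Vega = S * exp(-qT) * phi(d1) * sqrt(T) = 11.4000 * 0.9841273201 * 0.1454626938 * 0.7071067812 = 1.153965


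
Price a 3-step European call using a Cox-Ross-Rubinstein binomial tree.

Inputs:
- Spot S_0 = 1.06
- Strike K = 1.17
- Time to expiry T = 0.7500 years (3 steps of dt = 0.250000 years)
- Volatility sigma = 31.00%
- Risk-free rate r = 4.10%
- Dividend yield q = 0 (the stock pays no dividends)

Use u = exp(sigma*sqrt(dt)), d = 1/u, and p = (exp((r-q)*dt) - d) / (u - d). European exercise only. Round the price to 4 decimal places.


dt = T/N = 0.250000
u = exp(sigma*sqrt(dt)) = 1.167658; d = 1/u = 0.856415
p = (exp((r-q)*dt) - d) / (u - d) = 0.494429
Discount per step: exp(-r*dt) = 0.989802
Stock lattice S(k, i) with i counting down-moves:
  k=0: S(0,0) = 1.0600
  k=1: S(1,0) = 1.2377; S(1,1) = 0.9078
  k=2: S(2,0) = 1.4452; S(2,1) = 1.0600; S(2,2) = 0.7775
  k=3: S(3,0) = 1.6875; S(3,1) = 1.2377; S(3,2) = 0.9078; S(3,3) = 0.6658
Terminal payoffs V(N, i) = max(S_T - K, 0):
  V(3,0) = 0.517535; V(3,1) = 0.067717; V(3,2) = 0.000000; V(3,3) = 0.000000
Backward induction: V(k, i) = exp(-r*dt) * [p * V(k+1, i) + (1-p) * V(k+1, i+1)].
  V(2,0) = exp(-r*dt) * [p*0.517535 + (1-p)*0.067717] = 0.287162
  V(2,1) = exp(-r*dt) * [p*0.067717 + (1-p)*0.000000] = 0.033140
  V(2,2) = exp(-r*dt) * [p*0.000000 + (1-p)*0.000000] = 0.000000
  V(1,0) = exp(-r*dt) * [p*0.287162 + (1-p)*0.033140] = 0.157117
  V(1,1) = exp(-r*dt) * [p*0.033140 + (1-p)*0.000000] = 0.016218
  V(0,0) = exp(-r*dt) * [p*0.157117 + (1-p)*0.016218] = 0.085007

Answer: Price = V(0,0) = 0.0850


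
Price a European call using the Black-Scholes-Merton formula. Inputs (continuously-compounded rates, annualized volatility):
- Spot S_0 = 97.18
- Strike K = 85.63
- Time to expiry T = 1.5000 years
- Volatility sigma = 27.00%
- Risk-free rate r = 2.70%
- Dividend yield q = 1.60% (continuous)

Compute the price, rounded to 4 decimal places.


Answer: Price = 19.0105

Derivation:
d1 = (ln(S/K) + (r - q + 0.5*sigma^2) * T) / (sigma * sqrt(T)) = 0.59786976
d2 = d1 - sigma * sqrt(T) = 0.26718865
exp(-rT) = 0.96030916; exp(-qT) = 0.97628571
C = S_0 * exp(-qT) * N(d1) - K * exp(-rT) * N(d2)
N(d1) = 0.72503658; N(d2) = 0.60533804
C = 97.1800 * 0.97628571 * 0.72503658 - 85.6300 * 0.96030916 * 0.60533804 = 19.0105


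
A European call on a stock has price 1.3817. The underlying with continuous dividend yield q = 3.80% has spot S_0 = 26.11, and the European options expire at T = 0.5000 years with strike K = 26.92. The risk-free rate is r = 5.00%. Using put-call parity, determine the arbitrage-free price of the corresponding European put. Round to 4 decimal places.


Answer: Put price = 2.0184

Derivation:
Put-call parity: C - P = S_0 * exp(-qT) - K * exp(-rT).
S_0 * exp(-qT) = 26.1100 * 0.98117936 = 25.61859315
K * exp(-rT) = 26.9200 * 0.97530991 = 26.25534283
P = C - S*exp(-qT) + K*exp(-rT)
P = 1.3817 - 25.61859315 + 26.25534283 = 2.0184


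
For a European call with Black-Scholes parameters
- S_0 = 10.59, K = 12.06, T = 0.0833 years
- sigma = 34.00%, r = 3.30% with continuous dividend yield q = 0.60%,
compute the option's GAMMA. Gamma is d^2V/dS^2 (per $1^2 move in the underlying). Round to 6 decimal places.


d1 = -1.2526271227; d2 = -1.3507570366
phi(d1) = 0.1820496390; exp(-qT) = 0.9995003249; exp(-rT) = 0.9972548748
Gamma = exp(-qT) * phi(d1) / (S * sigma * sqrt(T)) = 0.9995003249 * 0.1820496390 / (10.5900 * 0.3400 * 0.2886173938) = 0.175096

Answer: Gamma = 0.175096


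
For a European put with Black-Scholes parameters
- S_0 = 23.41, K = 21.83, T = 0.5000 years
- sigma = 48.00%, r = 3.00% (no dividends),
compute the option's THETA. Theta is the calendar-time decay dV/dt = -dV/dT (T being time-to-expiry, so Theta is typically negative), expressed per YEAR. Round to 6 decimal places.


d1 = 0.4197801601; d2 = 0.0803689051
phi(d1) = 0.3652963911; exp(-qT) = 1.0000000000; exp(-rT) = 0.9851119396
Theta = -S*exp(-qT)*phi(d1)*sigma/(2*sqrt(T)) + r*K*exp(-rT)*N(-d2) - q*S*exp(-qT)*N(-d1)
N(-d1) = 0.3373230299; N(-d2) = 0.4679719285; sqrt(T) = 0.7071067812
Term 1 = -23.4100 * 1.0000000000 * 0.3652963911 * 0.4800 / (2 * 0.7071067812) = -2.9025053900
Term 2 = 0.0300 * 21.8300 * 0.9851119396 * 0.4679719285 = 0.3019120004
Term 3 = 0 (no dividend yield, q = 0)
Theta = -2.9025053900 + (0.3019120004) + (0.0000000000) = -2.600593

Answer: Theta = -2.600593


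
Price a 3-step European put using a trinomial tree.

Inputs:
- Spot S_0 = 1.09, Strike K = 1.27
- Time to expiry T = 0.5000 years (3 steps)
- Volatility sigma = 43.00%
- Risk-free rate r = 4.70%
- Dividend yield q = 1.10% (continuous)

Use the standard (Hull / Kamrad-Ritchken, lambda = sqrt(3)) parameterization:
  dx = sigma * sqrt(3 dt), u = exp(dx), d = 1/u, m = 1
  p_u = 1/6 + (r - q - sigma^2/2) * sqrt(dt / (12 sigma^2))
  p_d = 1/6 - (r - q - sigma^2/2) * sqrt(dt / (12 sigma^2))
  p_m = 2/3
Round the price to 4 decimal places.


dt = T/N = 0.166667; dx = sigma*sqrt(3*dt) = 0.304056
u = exp(dx) = 1.355345; d = 1/u = 0.737820
p_u = 0.151195, p_m = 0.666667, p_d = 0.182138
Discount per step: exp(-r*dt) = 0.992197
Stock lattice S(k, j) with j the centered position index:
  k=0: S(0,+0) = 1.0900
  k=1: S(1,-1) = 0.8042; S(1,+0) = 1.0900; S(1,+1) = 1.4773
  k=2: S(2,-2) = 0.5934; S(2,-1) = 0.8042; S(2,+0) = 1.0900; S(2,+1) = 1.4773; S(2,+2) = 2.0023
  k=3: S(3,-3) = 0.4378; S(3,-2) = 0.5934; S(3,-1) = 0.8042; S(3,+0) = 1.0900; S(3,+1) = 1.4773; S(3,+2) = 2.0023; S(3,+3) = 2.7138
Terminal payoffs V(N, j) = max(K - S_T, 0):
  V(3,-3) = 0.832199; V(3,-2) = 0.676628; V(3,-1) = 0.465777; V(3,+0) = 0.180000; V(3,+1) = 0.000000; V(3,+2) = 0.000000; V(3,+3) = 0.000000
Backward induction: V(k, j) = exp(-r*dt) * [p_u * V(k+1, j+1) + p_m * V(k+1, j) + p_d * V(k+1, j-1)]
  V(2,-2) = exp(-r*dt) * [p_u*0.465777 + p_m*0.676628 + p_d*0.832199] = 0.667832
  V(2,-1) = exp(-r*dt) * [p_u*0.180000 + p_m*0.465777 + p_d*0.676628] = 0.457376
  V(2,+0) = exp(-r*dt) * [p_u*0.000000 + p_m*0.180000 + p_d*0.465777] = 0.203237
  V(2,+1) = exp(-r*dt) * [p_u*0.000000 + p_m*0.000000 + p_d*0.180000] = 0.032529
  V(2,+2) = exp(-r*dt) * [p_u*0.000000 + p_m*0.000000 + p_d*0.000000] = 0.000000
  V(1,-1) = exp(-r*dt) * [p_u*0.203237 + p_m*0.457376 + p_d*0.667832] = 0.453715
  V(1,+0) = exp(-r*dt) * [p_u*0.032529 + p_m*0.203237 + p_d*0.457376] = 0.221970
  V(1,+1) = exp(-r*dt) * [p_u*0.000000 + p_m*0.032529 + p_d*0.203237] = 0.058245
  V(0,+0) = exp(-r*dt) * [p_u*0.058245 + p_m*0.221970 + p_d*0.453715] = 0.237557

Answer: Price = V(0,0) = 0.2376


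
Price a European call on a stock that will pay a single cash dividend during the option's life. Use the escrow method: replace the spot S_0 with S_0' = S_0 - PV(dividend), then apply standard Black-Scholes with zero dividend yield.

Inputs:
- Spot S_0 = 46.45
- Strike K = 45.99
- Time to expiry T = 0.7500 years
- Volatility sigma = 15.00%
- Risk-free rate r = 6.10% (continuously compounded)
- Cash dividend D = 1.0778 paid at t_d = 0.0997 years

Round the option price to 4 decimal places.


Answer: Price = 3.1066

Derivation:
PV(D) = D * exp(-r * t_d) = 1.0778 * 0.99393676 = 1.07126504
S_0' = S_0 - PV(D) = 46.4500 - 1.07126504 = 45.37873496
d1 = (ln(S_0'/K) + (r + sigma^2/2)*T) / (sigma*sqrt(T)) = 0.31413336
d2 = d1 - sigma*sqrt(T) = 0.18422955
exp(-rT) = 0.95528075
N(d1) = 0.62329012; N(d2) = 0.57308331
C = S_0' * N(d1) - K * exp(-rT) * N(d2) = 45.37873496 * 0.62329012 - 45.9900 * 0.95528075 * 0.57308331 = 3.1066


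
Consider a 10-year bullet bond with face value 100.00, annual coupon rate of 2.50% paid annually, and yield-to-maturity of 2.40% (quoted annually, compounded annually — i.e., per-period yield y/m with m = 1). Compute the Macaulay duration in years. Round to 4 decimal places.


Answer: Macaulay duration = 8.9763 years

Derivation:
Coupon per period c = face * coupon_rate / m = 2.500000
Periods per year m = 1; per-period yield y/m = 0.024000
Number of cashflows N = 10
Cashflows (t years, CF_t, discount factor 1/(1+y/m)^(m*t), PV):
  t = 1.0000: CF_t = 2.500000, DF = 0.976562, PV = 2.441406
  t = 2.0000: CF_t = 2.500000, DF = 0.953674, PV = 2.384186
  t = 3.0000: CF_t = 2.500000, DF = 0.931323, PV = 2.328306
  t = 4.0000: CF_t = 2.500000, DF = 0.909495, PV = 2.273737
  t = 5.0000: CF_t = 2.500000, DF = 0.888178, PV = 2.220446
  t = 6.0000: CF_t = 2.500000, DF = 0.867362, PV = 2.168404
  t = 7.0000: CF_t = 2.500000, DF = 0.847033, PV = 2.117582
  t = 8.0000: CF_t = 2.500000, DF = 0.827181, PV = 2.067952
  t = 9.0000: CF_t = 2.500000, DF = 0.807794, PV = 2.019484
  t = 10.0000: CF_t = 102.500000, DF = 0.788861, PV = 80.858243
Price P = sum_t PV_t = 100.879746
Macaulay numerator sum_t t * PV_t:
  t * PV_t at t = 1.0000: 2.441406
  t * PV_t at t = 2.0000: 4.768372
  t * PV_t at t = 3.0000: 6.984919
  t * PV_t at t = 4.0000: 9.094947
  t * PV_t at t = 5.0000: 11.102230
  t * PV_t at t = 6.0000: 13.010426
  t * PV_t at t = 7.0000: 14.823077
  t * PV_t at t = 8.0000: 16.543612
  t * PV_t at t = 9.0000: 18.175355
  t * PV_t at t = 10.0000: 808.582428
Macaulay duration D = (sum_t t * PV_t) / P = 905.526772 / 100.879746 = 8.976299


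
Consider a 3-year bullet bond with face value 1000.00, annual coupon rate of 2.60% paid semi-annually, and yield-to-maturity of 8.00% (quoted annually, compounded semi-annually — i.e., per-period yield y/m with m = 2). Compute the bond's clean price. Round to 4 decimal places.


Coupon per period c = face * coupon_rate / m = 13.000000
Periods per year m = 2; per-period yield y/m = 0.040000
Number of cashflows N = 6
Cashflows (t years, CF_t, discount factor 1/(1+y/m)^(m*t), PV):
  t = 0.5000: CF_t = 13.000000, DF = 0.961538, PV = 12.500000
  t = 1.0000: CF_t = 13.000000, DF = 0.924556, PV = 12.019231
  t = 1.5000: CF_t = 13.000000, DF = 0.888996, PV = 11.556953
  t = 2.0000: CF_t = 13.000000, DF = 0.854804, PV = 11.112454
  t = 2.5000: CF_t = 13.000000, DF = 0.821927, PV = 10.685052
  t = 3.0000: CF_t = 1013.000000, DF = 0.790315, PV = 800.588615
Price P = sum_t PV_t = 858.462305

Answer: Price = 858.4623


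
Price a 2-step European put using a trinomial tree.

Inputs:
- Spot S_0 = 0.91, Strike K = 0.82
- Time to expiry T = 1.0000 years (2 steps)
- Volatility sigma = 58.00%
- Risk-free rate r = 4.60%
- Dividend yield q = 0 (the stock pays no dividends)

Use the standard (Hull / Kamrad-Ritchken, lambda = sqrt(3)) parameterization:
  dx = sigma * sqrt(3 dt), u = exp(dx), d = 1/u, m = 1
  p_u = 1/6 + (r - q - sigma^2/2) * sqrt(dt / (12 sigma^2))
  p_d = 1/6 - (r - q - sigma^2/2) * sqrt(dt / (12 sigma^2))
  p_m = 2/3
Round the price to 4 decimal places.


dt = T/N = 0.500000; dx = sigma*sqrt(3*dt) = 0.710352
u = exp(dx) = 2.034707; d = 1/u = 0.491471
p_u = 0.123660, p_m = 0.666667, p_d = 0.209674
Discount per step: exp(-r*dt) = 0.977262
Stock lattice S(k, j) with j the centered position index:
  k=0: S(0,+0) = 0.9100
  k=1: S(1,-1) = 0.4472; S(1,+0) = 0.9100; S(1,+1) = 1.8516
  k=2: S(2,-2) = 0.2198; S(2,-1) = 0.4472; S(2,+0) = 0.9100; S(2,+1) = 1.8516; S(2,+2) = 3.7674
Terminal payoffs V(N, j) = max(K - S_T, 0):
  V(2,-2) = 0.600195; V(2,-1) = 0.372761; V(2,+0) = 0.000000; V(2,+1) = 0.000000; V(2,+2) = 0.000000
Backward induction: V(k, j) = exp(-r*dt) * [p_u * V(k+1, j+1) + p_m * V(k+1, j) + p_d * V(k+1, j-1)]
  V(1,-1) = exp(-r*dt) * [p_u*0.000000 + p_m*0.372761 + p_d*0.600195] = 0.365841
  V(1,+0) = exp(-r*dt) * [p_u*0.000000 + p_m*0.000000 + p_d*0.372761] = 0.076381
  V(1,+1) = exp(-r*dt) * [p_u*0.000000 + p_m*0.000000 + p_d*0.000000] = 0.000000
  V(0,+0) = exp(-r*dt) * [p_u*0.000000 + p_m*0.076381 + p_d*0.365841] = 0.124726

Answer: Price = V(0,0) = 0.1247


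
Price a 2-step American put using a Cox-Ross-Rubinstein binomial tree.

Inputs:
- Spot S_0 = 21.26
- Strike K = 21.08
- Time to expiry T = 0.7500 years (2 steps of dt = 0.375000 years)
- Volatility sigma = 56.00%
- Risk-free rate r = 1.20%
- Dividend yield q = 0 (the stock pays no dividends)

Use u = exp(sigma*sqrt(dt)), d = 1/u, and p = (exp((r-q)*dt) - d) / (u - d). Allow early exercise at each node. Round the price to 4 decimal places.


dt = T/N = 0.375000
u = exp(sigma*sqrt(dt)) = 1.409068; d = 1/u = 0.709689
p = (exp((r-q)*dt) - d) / (u - d) = 0.421547
Discount per step: exp(-r*dt) = 0.995510
Stock lattice S(k, i) with i counting down-moves:
  k=0: S(0,0) = 21.2600
  k=1: S(1,0) = 29.9568; S(1,1) = 15.0880
  k=2: S(2,0) = 42.2112; S(2,1) = 21.2600; S(2,2) = 10.7078
Terminal payoffs V(N, i) = max(K - S_T, 0):
  V(2,0) = 0.000000; V(2,1) = 0.000000; V(2,2) = 10.372224
Backward induction: V(k, i) = exp(-r*dt) * [p * V(k+1, i) + (1-p) * V(k+1, i+1)]; then take max(V_cont, immediate exercise) for American.
  V(1,0) = exp(-r*dt) * [p*0.000000 + (1-p)*0.000000] = 0.000000; exercise = 0.000000; V(1,0) = max -> 0.000000
  V(1,1) = exp(-r*dt) * [p*0.000000 + (1-p)*10.372224] = 5.972905; exercise = 5.992014; V(1,1) = max -> 5.992014
  V(0,0) = exp(-r*dt) * [p*0.000000 + (1-p)*5.992014] = 3.450536; exercise = 0.000000; V(0,0) = max -> 3.450536

Answer: Price = V(0,0) = 3.4505


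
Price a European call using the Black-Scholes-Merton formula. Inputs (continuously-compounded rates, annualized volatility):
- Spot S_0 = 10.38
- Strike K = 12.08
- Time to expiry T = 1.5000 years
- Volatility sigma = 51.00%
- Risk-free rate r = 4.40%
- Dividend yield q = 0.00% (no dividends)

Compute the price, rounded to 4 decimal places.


d1 = (ln(S/K) + (r - q + 0.5*sigma^2) * T) / (sigma * sqrt(T)) = 0.17515402
d2 = d1 - sigma * sqrt(T) = -0.44946586
exp(-rT) = 0.93613086; exp(-qT) = 1.00000000
C = S_0 * exp(-qT) * N(d1) - K * exp(-rT) * N(d2)
N(d1) = 0.56952069; N(d2) = 0.32654781
C = 10.3800 * 1.00000000 * 0.56952069 - 12.0800 * 0.93613086 * 0.32654781 = 2.2189

Answer: Price = 2.2189


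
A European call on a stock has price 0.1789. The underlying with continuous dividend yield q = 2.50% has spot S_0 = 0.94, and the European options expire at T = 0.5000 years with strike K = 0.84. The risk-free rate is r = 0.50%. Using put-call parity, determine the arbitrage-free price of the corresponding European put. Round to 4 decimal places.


Put-call parity: C - P = S_0 * exp(-qT) - K * exp(-rT).
S_0 * exp(-qT) = 0.9400 * 0.98757780 = 0.92832313
K * exp(-rT) = 0.8400 * 0.99750312 = 0.83790262
P = C - S*exp(-qT) + K*exp(-rT)
P = 0.1789 - 0.92832313 + 0.83790262 = 0.0885

Answer: Put price = 0.0885


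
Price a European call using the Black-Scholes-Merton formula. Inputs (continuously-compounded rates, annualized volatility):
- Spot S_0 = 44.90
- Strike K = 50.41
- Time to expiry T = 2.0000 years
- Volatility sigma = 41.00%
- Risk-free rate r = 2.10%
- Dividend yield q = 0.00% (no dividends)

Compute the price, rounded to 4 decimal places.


d1 = (ln(S/K) + (r - q + 0.5*sigma^2) * T) / (sigma * sqrt(T)) = 0.16271773
d2 = d1 - sigma * sqrt(T) = -0.41710983
exp(-rT) = 0.95886978; exp(-qT) = 1.00000000
C = S_0 * exp(-qT) * N(d1) - K * exp(-rT) * N(d2)
N(d1) = 0.56462966; N(d2) = 0.33829904
C = 44.9000 * 1.00000000 * 0.56462966 - 50.4100 * 0.95886978 * 0.33829904 = 8.9996

Answer: Price = 8.9996


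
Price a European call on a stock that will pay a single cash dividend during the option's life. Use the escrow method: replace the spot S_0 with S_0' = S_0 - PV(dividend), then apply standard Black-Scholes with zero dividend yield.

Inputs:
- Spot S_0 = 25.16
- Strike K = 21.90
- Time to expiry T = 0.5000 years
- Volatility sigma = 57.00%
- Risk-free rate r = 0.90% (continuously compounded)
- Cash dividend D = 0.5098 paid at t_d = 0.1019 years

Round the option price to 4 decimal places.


Answer: Price = 5.3023

Derivation:
PV(D) = D * exp(-r * t_d) = 0.5098 * 0.99908332 = 0.50933268
S_0' = S_0 - PV(D) = 25.1600 - 0.50933268 = 24.65066732
d1 = (ln(S_0'/K) + (r + sigma^2/2)*T) / (sigma*sqrt(T)) = 0.50624463
d2 = d1 - sigma*sqrt(T) = 0.10319376
exp(-rT) = 0.99551011
N(d1) = 0.69365754; N(d2) = 0.54109540
C = S_0' * N(d1) - K * exp(-rT) * N(d2) = 24.65066732 * 0.69365754 - 21.9000 * 0.99551011 * 0.54109540 = 5.3023


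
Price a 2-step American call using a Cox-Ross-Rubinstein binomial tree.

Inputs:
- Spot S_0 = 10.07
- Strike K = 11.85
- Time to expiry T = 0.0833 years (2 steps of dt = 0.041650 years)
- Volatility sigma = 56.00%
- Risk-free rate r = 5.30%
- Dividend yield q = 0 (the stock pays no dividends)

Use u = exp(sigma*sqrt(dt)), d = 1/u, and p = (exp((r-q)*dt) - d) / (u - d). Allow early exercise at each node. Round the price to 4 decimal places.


Answer: Price = V(0,0) = 0.1857

Derivation:
dt = T/N = 0.041650
u = exp(sigma*sqrt(dt)) = 1.121073; d = 1/u = 0.892002
p = (exp((r-q)*dt) - d) / (u - d) = 0.481107
Discount per step: exp(-r*dt) = 0.997795
Stock lattice S(k, i) with i counting down-moves:
  k=0: S(0,0) = 10.0700
  k=1: S(1,0) = 11.2892; S(1,1) = 8.9825
  k=2: S(2,0) = 12.6560; S(2,1) = 10.0700; S(2,2) = 8.0124
Terminal payoffs V(N, i) = max(S_T - K, 0):
  V(2,0) = 0.806033; V(2,1) = 0.000000; V(2,2) = 0.000000
Backward induction: V(k, i) = exp(-r*dt) * [p * V(k+1, i) + (1-p) * V(k+1, i+1)]; then take max(V_cont, immediate exercise) for American.
  V(1,0) = exp(-r*dt) * [p*0.806033 + (1-p)*0.000000] = 0.386933; exercise = 0.000000; V(1,0) = max -> 0.386933
  V(1,1) = exp(-r*dt) * [p*0.000000 + (1-p)*0.000000] = 0.000000; exercise = 0.000000; V(1,1) = max -> 0.000000
  V(0,0) = exp(-r*dt) * [p*0.386933 + (1-p)*0.000000] = 0.185745; exercise = 0.000000; V(0,0) = max -> 0.185745


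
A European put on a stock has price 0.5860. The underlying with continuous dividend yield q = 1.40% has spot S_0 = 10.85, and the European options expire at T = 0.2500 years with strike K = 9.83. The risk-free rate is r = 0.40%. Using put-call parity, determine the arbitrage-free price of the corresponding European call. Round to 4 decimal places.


Put-call parity: C - P = S_0 * exp(-qT) - K * exp(-rT).
S_0 * exp(-qT) = 10.8500 * 0.99650612 = 10.81209138
K * exp(-rT) = 9.8300 * 0.99900050 = 9.82017491
C = P + S*exp(-qT) - K*exp(-rT)
C = 0.5860 + 10.81209138 - 9.82017491 = 1.5779

Answer: Call price = 1.5779


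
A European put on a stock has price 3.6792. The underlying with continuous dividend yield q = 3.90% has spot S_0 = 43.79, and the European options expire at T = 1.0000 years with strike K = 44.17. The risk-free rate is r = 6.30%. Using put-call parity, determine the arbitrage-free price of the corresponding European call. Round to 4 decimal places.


Put-call parity: C - P = S_0 * exp(-qT) - K * exp(-rT).
S_0 * exp(-qT) = 43.7900 * 0.96175071 = 42.11506355
K * exp(-rT) = 44.1700 * 0.93894347 = 41.47313323
C = P + S*exp(-qT) - K*exp(-rT)
C = 3.6792 + 42.11506355 - 41.47313323 = 4.3211

Answer: Call price = 4.3211


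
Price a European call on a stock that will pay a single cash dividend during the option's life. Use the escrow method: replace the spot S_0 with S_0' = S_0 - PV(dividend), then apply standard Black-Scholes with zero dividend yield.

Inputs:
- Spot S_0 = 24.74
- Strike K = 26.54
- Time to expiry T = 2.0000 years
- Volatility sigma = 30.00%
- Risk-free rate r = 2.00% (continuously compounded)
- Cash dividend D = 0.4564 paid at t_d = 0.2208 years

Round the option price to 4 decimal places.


PV(D) = D * exp(-r * t_d) = 0.4564 * 0.99559374 = 0.45438898
S_0' = S_0 - PV(D) = 24.7400 - 0.45438898 = 24.28561102
d1 = (ln(S_0'/K) + (r + sigma^2/2)*T) / (sigma*sqrt(T)) = 0.09718242
d2 = d1 - sigma*sqrt(T) = -0.32708165
exp(-rT) = 0.96078944
N(d1) = 0.53870923; N(d2) = 0.37180306
C = S_0' * N(d1) - K * exp(-rT) * N(d2) = 24.28561102 * 0.53870923 - 26.5400 * 0.96078944 * 0.37180306 = 3.6021

Answer: Price = 3.6021


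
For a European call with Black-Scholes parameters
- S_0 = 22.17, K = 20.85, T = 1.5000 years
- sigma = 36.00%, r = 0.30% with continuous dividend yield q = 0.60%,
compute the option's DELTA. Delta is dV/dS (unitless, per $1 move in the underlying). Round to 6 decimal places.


d1 = 0.3494743159; d2 = -0.0914338378
phi(d1) = 0.3753093417; exp(-qT) = 0.9910403788; exp(-rT) = 0.9955101098
N(d1) = 0.6366333751
Delta = exp(-qT) * N(d1) = 0.9910403788 * 0.6366333751 = 0.630929

Answer: Delta = 0.630929


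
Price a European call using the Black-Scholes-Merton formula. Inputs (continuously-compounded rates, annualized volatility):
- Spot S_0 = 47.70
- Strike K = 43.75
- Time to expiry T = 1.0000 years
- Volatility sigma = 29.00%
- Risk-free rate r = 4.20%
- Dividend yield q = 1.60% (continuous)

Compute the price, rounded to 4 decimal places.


Answer: Price = 7.9976

Derivation:
d1 = (ln(S/K) + (r - q + 0.5*sigma^2) * T) / (sigma * sqrt(T)) = 0.53272340
d2 = d1 - sigma * sqrt(T) = 0.24272340
exp(-rT) = 0.95886978; exp(-qT) = 0.98412732
C = S_0 * exp(-qT) * N(d1) - K * exp(-rT) * N(d2)
N(d1) = 0.70288747; N(d2) = 0.59589016
C = 47.7000 * 0.98412732 * 0.70288747 - 43.7500 * 0.95886978 * 0.59589016 = 7.9976


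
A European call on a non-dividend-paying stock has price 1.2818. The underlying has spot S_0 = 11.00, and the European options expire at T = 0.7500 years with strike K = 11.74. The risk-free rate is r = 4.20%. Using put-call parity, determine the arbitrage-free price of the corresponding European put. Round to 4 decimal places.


Answer: Put price = 1.6578

Derivation:
Put-call parity: C - P = S_0 * exp(-qT) - K * exp(-rT).
S_0 * exp(-qT) = 11.0000 * 1.00000000 = 11.00000000
K * exp(-rT) = 11.7400 * 0.96899096 = 11.37595383
P = C - S*exp(-qT) + K*exp(-rT)
P = 1.2818 - 11.00000000 + 11.37595383 = 1.6578


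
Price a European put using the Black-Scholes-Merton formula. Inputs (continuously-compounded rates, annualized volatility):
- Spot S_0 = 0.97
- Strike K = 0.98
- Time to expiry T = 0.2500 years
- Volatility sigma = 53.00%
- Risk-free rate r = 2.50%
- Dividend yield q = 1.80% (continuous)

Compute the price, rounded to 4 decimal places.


Answer: Price = 0.1064

Derivation:
d1 = (ln(S/K) + (r - q + 0.5*sigma^2) * T) / (sigma * sqrt(T)) = 0.10040000
d2 = d1 - sigma * sqrt(T) = -0.16460000
exp(-rT) = 0.99376949; exp(-qT) = 0.99551011
P = K * exp(-rT) * N(-d2) - S_0 * exp(-qT) * N(-d1)
N(-d1) = 0.46001339; N(-d2) = 0.56537058
P = 0.9800 * 0.99376949 * 0.56537058 - 0.9700 * 0.99551011 * 0.46001339 = 0.1064


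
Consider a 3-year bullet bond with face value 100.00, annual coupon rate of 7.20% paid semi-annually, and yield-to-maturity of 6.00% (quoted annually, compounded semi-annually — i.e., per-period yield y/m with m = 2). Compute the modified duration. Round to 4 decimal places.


Answer: Modified duration = 2.6755

Derivation:
Coupon per period c = face * coupon_rate / m = 3.600000
Periods per year m = 2; per-period yield y/m = 0.030000
Number of cashflows N = 6
Cashflows (t years, CF_t, discount factor 1/(1+y/m)^(m*t), PV):
  t = 0.5000: CF_t = 3.600000, DF = 0.970874, PV = 3.495146
  t = 1.0000: CF_t = 3.600000, DF = 0.942596, PV = 3.393345
  t = 1.5000: CF_t = 3.600000, DF = 0.915142, PV = 3.294510
  t = 2.0000: CF_t = 3.600000, DF = 0.888487, PV = 3.198553
  t = 2.5000: CF_t = 3.600000, DF = 0.862609, PV = 3.105392
  t = 3.0000: CF_t = 103.600000, DF = 0.837484, PV = 86.763369
Price P = sum_t PV_t = 103.250315
First compute Macaulay numerator sum_t t * PV_t:
  t * PV_t at t = 0.5000: 1.747573
  t * PV_t at t = 1.0000: 3.393345
  t * PV_t at t = 1.5000: 4.941765
  t * PV_t at t = 2.0000: 6.397107
  t * PV_t at t = 2.5000: 7.763479
  t * PV_t at t = 3.0000: 260.290107
Macaulay duration D = 284.533376 / 103.250315 = 2.755763
Modified duration = D / (1 + y/m) = 2.755763 / (1 + 0.030000) = 2.675498


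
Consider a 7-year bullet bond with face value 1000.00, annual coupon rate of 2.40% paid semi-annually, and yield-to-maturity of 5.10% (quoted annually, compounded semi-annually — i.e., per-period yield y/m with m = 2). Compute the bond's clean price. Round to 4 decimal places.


Answer: Price = 842.7179

Derivation:
Coupon per period c = face * coupon_rate / m = 12.000000
Periods per year m = 2; per-period yield y/m = 0.025500
Number of cashflows N = 14
Cashflows (t years, CF_t, discount factor 1/(1+y/m)^(m*t), PV):
  t = 0.5000: CF_t = 12.000000, DF = 0.975134, PV = 11.701609
  t = 1.0000: CF_t = 12.000000, DF = 0.950886, PV = 11.410638
  t = 1.5000: CF_t = 12.000000, DF = 0.927242, PV = 11.126902
  t = 2.0000: CF_t = 12.000000, DF = 0.904185, PV = 10.850221
  t = 2.5000: CF_t = 12.000000, DF = 0.881702, PV = 10.580420
  t = 3.0000: CF_t = 12.000000, DF = 0.859777, PV = 10.317328
  t = 3.5000: CF_t = 12.000000, DF = 0.838398, PV = 10.060779
  t = 4.0000: CF_t = 12.000000, DF = 0.817551, PV = 9.810608
  t = 4.5000: CF_t = 12.000000, DF = 0.797222, PV = 9.566658
  t = 5.0000: CF_t = 12.000000, DF = 0.777398, PV = 9.328775
  t = 5.5000: CF_t = 12.000000, DF = 0.758067, PV = 9.096806
  t = 6.0000: CF_t = 12.000000, DF = 0.739217, PV = 8.870606
  t = 6.5000: CF_t = 12.000000, DF = 0.720836, PV = 8.650030
  t = 7.0000: CF_t = 1012.000000, DF = 0.702912, PV = 711.346512
Price P = sum_t PV_t = 842.717892


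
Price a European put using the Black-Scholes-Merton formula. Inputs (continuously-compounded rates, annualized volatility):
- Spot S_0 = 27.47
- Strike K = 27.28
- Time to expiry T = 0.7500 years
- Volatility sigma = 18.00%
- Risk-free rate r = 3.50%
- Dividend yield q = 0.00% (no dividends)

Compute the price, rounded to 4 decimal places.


d1 = (ln(S/K) + (r - q + 0.5*sigma^2) * T) / (sigma * sqrt(T)) = 0.29086052
d2 = d1 - sigma * sqrt(T) = 0.13497594
exp(-rT) = 0.97409154; exp(-qT) = 1.00000000
P = K * exp(-rT) * N(-d2) - S_0 * exp(-qT) * N(-d1)
N(-d1) = 0.38557900; N(-d2) = 0.44631545
P = 27.2800 * 0.97409154 * 0.44631545 - 27.4700 * 1.00000000 * 0.38557900 = 1.2682

Answer: Price = 1.2682


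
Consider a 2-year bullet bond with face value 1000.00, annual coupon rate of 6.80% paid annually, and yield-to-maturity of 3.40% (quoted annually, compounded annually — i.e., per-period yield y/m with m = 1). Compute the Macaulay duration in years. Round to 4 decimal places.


Coupon per period c = face * coupon_rate / m = 68.000000
Periods per year m = 1; per-period yield y/m = 0.034000
Number of cashflows N = 2
Cashflows (t years, CF_t, discount factor 1/(1+y/m)^(m*t), PV):
  t = 1.0000: CF_t = 68.000000, DF = 0.967118, PV = 65.764023
  t = 2.0000: CF_t = 1068.000000, DF = 0.935317, PV = 998.918773
Price P = sum_t PV_t = 1064.682797
Macaulay numerator sum_t t * PV_t:
  t * PV_t at t = 1.0000: 65.764023
  t * PV_t at t = 2.0000: 1997.837547
Macaulay duration D = (sum_t t * PV_t) / P = 2063.601570 / 1064.682797 = 1.938231

Answer: Macaulay duration = 1.9382 years


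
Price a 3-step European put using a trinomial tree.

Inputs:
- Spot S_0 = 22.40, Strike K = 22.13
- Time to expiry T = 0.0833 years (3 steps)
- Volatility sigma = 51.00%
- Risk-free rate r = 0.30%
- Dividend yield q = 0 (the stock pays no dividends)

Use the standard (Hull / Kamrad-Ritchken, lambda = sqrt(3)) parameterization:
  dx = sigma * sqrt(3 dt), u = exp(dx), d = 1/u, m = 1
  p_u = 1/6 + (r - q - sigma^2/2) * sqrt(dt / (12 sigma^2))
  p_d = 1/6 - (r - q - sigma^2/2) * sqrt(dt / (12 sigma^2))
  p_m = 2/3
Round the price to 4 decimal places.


Answer: Price = V(0,0) = 1.0986

Derivation:
dt = T/N = 0.027767; dx = sigma*sqrt(3*dt) = 0.147195
u = exp(dx) = 1.158580; d = 1/u = 0.863126
p_u = 0.154683, p_m = 0.666667, p_d = 0.178650
Discount per step: exp(-r*dt) = 0.999917
Stock lattice S(k, j) with j the centered position index:
  k=0: S(0,+0) = 22.4000
  k=1: S(1,-1) = 19.3340; S(1,+0) = 22.4000; S(1,+1) = 25.9522
  k=2: S(2,-2) = 16.6877; S(2,-1) = 19.3340; S(2,+0) = 22.4000; S(2,+1) = 25.9522; S(2,+2) = 30.0677
  k=3: S(3,-3) = 14.4036; S(3,-2) = 16.6877; S(3,-1) = 19.3340; S(3,+0) = 22.4000; S(3,+1) = 25.9522; S(3,+2) = 30.0677; S(3,+3) = 34.8358
Terminal payoffs V(N, j) = max(K - S_T, 0):
  V(3,-3) = 7.726426; V(3,-2) = 5.442312; V(3,-1) = 2.795983; V(3,+0) = 0.000000; V(3,+1) = 0.000000; V(3,+2) = 0.000000; V(3,+3) = 0.000000
Backward induction: V(k, j) = exp(-r*dt) * [p_u * V(k+1, j+1) + p_m * V(k+1, j) + p_d * V(k+1, j-1)]
  V(2,-2) = exp(-r*dt) * [p_u*2.795983 + p_m*5.442312 + p_d*7.726426] = 5.440572
  V(2,-1) = exp(-r*dt) * [p_u*0.000000 + p_m*2.795983 + p_d*5.442312] = 2.836021
  V(2,+0) = exp(-r*dt) * [p_u*0.000000 + p_m*0.000000 + p_d*2.795983] = 0.499461
  V(2,+1) = exp(-r*dt) * [p_u*0.000000 + p_m*0.000000 + p_d*0.000000] = 0.000000
  V(2,+2) = exp(-r*dt) * [p_u*0.000000 + p_m*0.000000 + p_d*0.000000] = 0.000000
  V(1,-1) = exp(-r*dt) * [p_u*0.499461 + p_m*2.836021 + p_d*5.440572] = 2.939652
  V(1,+0) = exp(-r*dt) * [p_u*0.000000 + p_m*0.499461 + p_d*2.836021] = 0.839559
  V(1,+1) = exp(-r*dt) * [p_u*0.000000 + p_m*0.000000 + p_d*0.499461] = 0.089221
  V(0,+0) = exp(-r*dt) * [p_u*0.089221 + p_m*0.839559 + p_d*2.939652] = 1.098584


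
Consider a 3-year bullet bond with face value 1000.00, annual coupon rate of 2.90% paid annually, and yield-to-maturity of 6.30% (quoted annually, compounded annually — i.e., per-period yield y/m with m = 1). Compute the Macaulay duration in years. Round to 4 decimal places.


Coupon per period c = face * coupon_rate / m = 29.000000
Periods per year m = 1; per-period yield y/m = 0.063000
Number of cashflows N = 3
Cashflows (t years, CF_t, discount factor 1/(1+y/m)^(m*t), PV):
  t = 1.0000: CF_t = 29.000000, DF = 0.940734, PV = 27.281279
  t = 2.0000: CF_t = 29.000000, DF = 0.884980, PV = 25.664421
  t = 3.0000: CF_t = 1029.000000, DF = 0.832531, PV = 856.673990
Price P = sum_t PV_t = 909.619690
Macaulay numerator sum_t t * PV_t:
  t * PV_t at t = 1.0000: 27.281279
  t * PV_t at t = 2.0000: 51.328842
  t * PV_t at t = 3.0000: 2570.021970
Macaulay duration D = (sum_t t * PV_t) / P = 2648.632091 / 909.619690 = 2.911802

Answer: Macaulay duration = 2.9118 years


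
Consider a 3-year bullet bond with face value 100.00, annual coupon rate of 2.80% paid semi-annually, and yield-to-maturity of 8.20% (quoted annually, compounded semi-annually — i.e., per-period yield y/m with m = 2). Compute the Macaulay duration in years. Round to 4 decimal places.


Answer: Macaulay duration = 2.8886 years

Derivation:
Coupon per period c = face * coupon_rate / m = 1.400000
Periods per year m = 2; per-period yield y/m = 0.041000
Number of cashflows N = 6
Cashflows (t years, CF_t, discount factor 1/(1+y/m)^(m*t), PV):
  t = 0.5000: CF_t = 1.400000, DF = 0.960615, PV = 1.344861
  t = 1.0000: CF_t = 1.400000, DF = 0.922781, PV = 1.291893
  t = 1.5000: CF_t = 1.400000, DF = 0.886437, PV = 1.241012
  t = 2.0000: CF_t = 1.400000, DF = 0.851524, PV = 1.192134
  t = 2.5000: CF_t = 1.400000, DF = 0.817987, PV = 1.145182
  t = 3.0000: CF_t = 101.400000, DF = 0.785770, PV = 79.677111
Price P = sum_t PV_t = 85.892192
Macaulay numerator sum_t t * PV_t:
  t * PV_t at t = 0.5000: 0.672430
  t * PV_t at t = 1.0000: 1.291893
  t * PV_t at t = 1.5000: 1.861517
  t * PV_t at t = 2.0000: 2.384268
  t * PV_t at t = 2.5000: 2.862954
  t * PV_t at t = 3.0000: 239.031333
Macaulay duration D = (sum_t t * PV_t) / P = 248.104396 / 85.892192 = 2.888556


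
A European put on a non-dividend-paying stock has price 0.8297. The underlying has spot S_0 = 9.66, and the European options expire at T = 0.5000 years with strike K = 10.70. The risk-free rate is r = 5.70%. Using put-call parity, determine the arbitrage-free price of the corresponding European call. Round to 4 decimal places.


Put-call parity: C - P = S_0 * exp(-qT) - K * exp(-rT).
S_0 * exp(-qT) = 9.6600 * 1.00000000 = 9.66000000
K * exp(-rT) = 10.7000 * 0.97190229 = 10.39935455
C = P + S*exp(-qT) - K*exp(-rT)
C = 0.8297 + 9.66000000 - 10.39935455 = 0.0903

Answer: Call price = 0.0903


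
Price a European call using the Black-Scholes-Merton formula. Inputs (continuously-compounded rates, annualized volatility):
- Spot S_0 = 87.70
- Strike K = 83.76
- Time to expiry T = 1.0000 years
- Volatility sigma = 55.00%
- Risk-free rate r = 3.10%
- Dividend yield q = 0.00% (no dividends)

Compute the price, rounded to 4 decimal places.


d1 = (ln(S/K) + (r - q + 0.5*sigma^2) * T) / (sigma * sqrt(T)) = 0.41493879
d2 = d1 - sigma * sqrt(T) = -0.13506121
exp(-rT) = 0.96947557; exp(-qT) = 1.00000000
C = S_0 * exp(-qT) * N(d1) - K * exp(-rT) * N(d2)
N(d1) = 0.66090664; N(d2) = 0.44628174
C = 87.7000 * 1.00000000 * 0.66090664 - 83.7600 * 0.96947557 * 0.44628174 = 21.7220

Answer: Price = 21.7220


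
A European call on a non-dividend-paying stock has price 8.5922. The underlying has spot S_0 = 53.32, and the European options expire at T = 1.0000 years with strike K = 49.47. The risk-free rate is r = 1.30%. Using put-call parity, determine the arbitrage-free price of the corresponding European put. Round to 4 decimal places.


Answer: Put price = 4.1033

Derivation:
Put-call parity: C - P = S_0 * exp(-qT) - K * exp(-rT).
S_0 * exp(-qT) = 53.3200 * 1.00000000 = 53.32000000
K * exp(-rT) = 49.4700 * 0.98708414 = 48.83105216
P = C - S*exp(-qT) + K*exp(-rT)
P = 8.5922 - 53.32000000 + 48.83105216 = 4.1033


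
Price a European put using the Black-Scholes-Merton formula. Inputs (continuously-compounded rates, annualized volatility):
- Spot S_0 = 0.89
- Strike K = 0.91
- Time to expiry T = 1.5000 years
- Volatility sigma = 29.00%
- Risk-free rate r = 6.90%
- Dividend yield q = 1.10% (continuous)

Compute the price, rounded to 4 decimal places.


d1 = (ln(S/K) + (r - q + 0.5*sigma^2) * T) / (sigma * sqrt(T)) = 0.35996762
d2 = d1 - sigma * sqrt(T) = 0.00479161
exp(-rT) = 0.90167602; exp(-qT) = 0.98363538
P = K * exp(-rT) * N(-d2) - S_0 * exp(-qT) * N(-d1)
N(-d1) = 0.35943567; N(-d2) = 0.49808843
P = 0.9100 * 0.90167602 * 0.49808843 - 0.8900 * 0.98363538 * 0.35943567 = 0.0940

Answer: Price = 0.0940
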